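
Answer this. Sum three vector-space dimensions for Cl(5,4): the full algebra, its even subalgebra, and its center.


n = 5 + 4 = 9
Total dim = 2^9 = 512
Even subalgebra dim = 2^8 = 256
n is odd, so center dim = 2
Sum = 512 + 256 + 2 = 770


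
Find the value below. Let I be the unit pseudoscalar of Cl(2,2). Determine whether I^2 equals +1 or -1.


The pseudoscalar I = e1...e_n (product of all n generators) of Cl(p,q) satisfies I^2 = (-1)^(q + n(n-1)/2).
p = 2, q = 2, n = p + q = 4
n(n-1)/2 = 4 * 3 / 2 = 6
Exponent = q + n(n-1)/2 = 2 + 6 = 8
I^2 = (-1)^8 = +1


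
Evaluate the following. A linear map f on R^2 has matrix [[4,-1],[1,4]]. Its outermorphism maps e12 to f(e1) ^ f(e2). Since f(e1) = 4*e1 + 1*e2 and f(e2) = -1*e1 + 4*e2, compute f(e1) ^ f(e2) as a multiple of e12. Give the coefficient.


The outermorphism of a linear map f sends e1^e2 to f(e1)^f(e2).
f(e1) = 4*e1 + 1*e2
f(e2) = -1*e1 + 4*e2
f(e1) ^ f(e2) = (4*e1 + 1*e2) ^ (-1*e1 + 4*e2)
= 4*4*e12 + 1*(-1)*e21
= (16 - (-1))*e12
= 17*e12
Coefficient = 17


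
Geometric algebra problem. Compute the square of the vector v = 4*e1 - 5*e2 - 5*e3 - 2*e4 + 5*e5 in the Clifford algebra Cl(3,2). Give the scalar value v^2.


v^2 = sum of c_i^2 * e_i^2
Positive signature terms (e_i^2 = +1): 4^2 + (-5)^2 + (-5)^2 = 66
Negative signature terms (e_j^2 = -1): (-2)^2 + 5^2 = 29
v^2 = 66 - 29 = 37


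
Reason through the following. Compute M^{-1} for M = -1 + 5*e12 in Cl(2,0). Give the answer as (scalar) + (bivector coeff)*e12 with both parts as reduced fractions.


M = -1 + 5*e12, where e12^2 = -1.
Since M commutes with its reverse ~M = a - b*e12, M * ~M = a^2 - b^2*e12^2 = a^2 + b^2.
So M^{-1} = ~M / (a^2 + b^2) = (a - b*e12)/(a^2 + b^2).
a^2 + b^2 = 1 + 25 = 26
Scalar part = -1/26 = -1/26
Bivector coeff = -5/26 = -5/26
M^{-1} = -1/26 - 5/26*e12


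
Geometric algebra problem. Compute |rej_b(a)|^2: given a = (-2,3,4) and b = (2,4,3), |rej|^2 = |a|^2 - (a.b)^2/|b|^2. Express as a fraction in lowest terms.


|a|^2 = (-2)^2 + 3^2 + 4^2 = 29
|b|^2 = 2^2 + 4^2 + 3^2 = 29
a . b = (-2)*2 + 3*4 + 4*3 = 20
(a.b)^2 = 20^2 = 400
|rej|^2 = 29 - 400/29
= (841 - 400)/29
= 441/29
In lowest terms: 441/29


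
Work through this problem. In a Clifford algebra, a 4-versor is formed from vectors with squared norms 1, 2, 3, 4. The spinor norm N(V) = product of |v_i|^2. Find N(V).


Spinor norm N(V) = |v1|^2 * |v2|^2 * ... * |v4|^2
= 1 * 2 * 3 * 4
Running product: 1, 2, 6, 24
N(V) = 24


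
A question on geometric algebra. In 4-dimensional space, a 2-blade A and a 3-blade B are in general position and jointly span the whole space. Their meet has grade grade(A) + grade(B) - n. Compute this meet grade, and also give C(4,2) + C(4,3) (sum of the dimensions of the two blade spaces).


Meet grade = grade(A) + grade(B) - n
= 2 + 3 - 4 = 1
C(4,2) = 6
C(4,3) = 4
dim_A + dim_B = 6 + 4 = 10


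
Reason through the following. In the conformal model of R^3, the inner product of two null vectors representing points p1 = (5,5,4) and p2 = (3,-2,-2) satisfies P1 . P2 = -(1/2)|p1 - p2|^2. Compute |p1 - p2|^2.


p1 - p2 = (2, 7, 6)
|p1 - p2|^2 = 2^2 + 7^2 + 6^2
= 4 + 49 + 36
= 89


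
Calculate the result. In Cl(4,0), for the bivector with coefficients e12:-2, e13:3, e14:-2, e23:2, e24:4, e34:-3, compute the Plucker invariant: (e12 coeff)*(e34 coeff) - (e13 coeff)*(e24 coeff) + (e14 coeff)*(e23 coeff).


Plucker relation: af - be + cd
a*f = (-2)*(-3) = 6
b*e = 3*4 = 12
c*d = (-2)*2 = -4
af - be + cd = 6 - 12 + (-4)
= -10


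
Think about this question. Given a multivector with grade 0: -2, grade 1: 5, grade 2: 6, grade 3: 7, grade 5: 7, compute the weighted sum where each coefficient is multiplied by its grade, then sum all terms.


Grade-weighted sum = sum of grade_k * coefficient_k
0*(-2) = 0
1*5 = 5
2*6 = 12
3*7 = 21
5*7 = 35
Total = 0 + 5 + 12 + 21 + 35 = 73


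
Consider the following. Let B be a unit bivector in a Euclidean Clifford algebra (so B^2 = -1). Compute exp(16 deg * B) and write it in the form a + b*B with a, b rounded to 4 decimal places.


For a unit bivector B with B^2 = -1, the exponential series gives
e^(theta*B) = cos(theta) + sin(theta)*B (the GA analogue of Euler's formula).
theta = 16 degrees = 0.279253 rad
cos(16 deg) = 0.9613
sin(16 deg) = 0.2756
exp(theta*B) = 0.9613 + 0.2756*B


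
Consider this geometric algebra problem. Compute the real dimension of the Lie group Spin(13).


Spin(n) double-covers SO(n); both have Lie algebra so(n) of dimension n(n-1)/2.
n = 13
n(n-1) = 13 * 12 = 156
dim Spin(13) = 156/2 = 78


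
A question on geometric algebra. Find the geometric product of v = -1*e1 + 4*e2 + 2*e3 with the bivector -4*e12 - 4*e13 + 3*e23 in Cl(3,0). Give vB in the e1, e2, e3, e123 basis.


vB has grade-1 (vector) and grade-3 (trivector) parts: vB = (v _| B) + (v ^ B).
Vector part <vB>_1:
  e1: -v2*b12 - v3*b13 = -(4)*(-4) - (2)*(-4) = 24
  e2: v1*b12 - v3*b23 = (-1)*(-4) - (2)*(3) = -2
  e3: v1*b13 + v2*b23 = (-1)*(-4) + (4)*(3) = 16
Trivector part <vB>_3:
  e123: v1*b23 - v2*b13 + v3*b12 = (-1)*(3) - (4)*(-4) + (2)*(-4) = 5
vB = 24*e1 - 2*e2 + 16*e3 + 5*e123


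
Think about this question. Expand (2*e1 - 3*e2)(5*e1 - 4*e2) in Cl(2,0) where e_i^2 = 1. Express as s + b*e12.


Expand: (2*e1 - 3*e2)(5*e1 - 4*e2)
= 2*5*e1e1 + 2*(-4)*e1e2 + (-3)*5*e2e1 + (-3)*(-4)*e2e2
Using e1^2 = e2^2 = 1, e2e1 = -e1e2:
Scalar part s = 2*5 + (-3)*(-4) = 10 + 12 = 22
Bivector part b = 2*(-4) - (-3)*5 = -8 - (-15) = 7
uv = 22 + 7*e12


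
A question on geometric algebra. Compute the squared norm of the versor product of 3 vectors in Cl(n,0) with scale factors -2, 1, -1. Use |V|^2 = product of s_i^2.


Each vector v_i has |v_i|^2 = s_i^2
Squared scales: (-2)^2 = 4, 1^2 = 1, (-1)^2 = 1
|V|^2 = 4 * 1 * 1
= 4


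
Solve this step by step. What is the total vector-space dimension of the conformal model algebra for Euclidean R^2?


The conformal model of R^2 uses Cl(3,1): the 2 Euclidean generators plus two extra orthogonal generators e+ (e+^2 = +1) and e- (e-^2 = -1), from which the null vectors e0, einf are built.
Number of generators m = 2 + 2 = 4.
dim Cl(p,q) = 2^m = 2^4 = 16


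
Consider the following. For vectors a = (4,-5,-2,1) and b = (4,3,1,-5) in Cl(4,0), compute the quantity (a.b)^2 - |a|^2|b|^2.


a . b = 4*4 + (-5)*3 + (-2)*1 + 1*(-5)
= 16 + (-15) + (-2) + (-5) = -6
|a|^2 = 4^2 + (-5)^2 + (-2)^2 + 1^2 = 46
|b|^2 = 4^2 + 3^2 + 1^2 + (-5)^2 = 51
(a.b)^2 = (-6)^2 = 36
|a|^2 * |b|^2 = 46 * 51 = 2346
Result = 36 - 2346 = -2310


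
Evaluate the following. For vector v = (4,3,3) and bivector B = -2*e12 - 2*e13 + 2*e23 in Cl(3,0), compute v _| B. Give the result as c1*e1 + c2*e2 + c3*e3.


Left contraction v _| B = <vB>_1 (grade-1 part of the geometric product vB).
Using e1_|e12 = e2, e2_|e12 = -e1, e1_|e13 = e3, e3_|e13 = -e1, e2_|e23 = e3, e3_|e23 = -e2:
e1 coeff: -v2*b12 - v3*b13 = -(3)*(-2) - (3)*(-2) = 12
e2 coeff: v1*b12 - v3*b23 = (4)*(-2) - (3)*(2) = -14
e3 coeff: v1*b13 + v2*b23 = (4)*(-2) + (3)*(2) = -2
v _| B = 12*e1 - 14*e2 - 2*e3


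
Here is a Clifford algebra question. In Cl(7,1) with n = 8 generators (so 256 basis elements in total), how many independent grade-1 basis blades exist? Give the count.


Number of grade-k basis blades in Cl(p,q) with n = p + q is C(n, k).
n = 7 + 1 = 8
C(8, 1) = 8! / (1! * 7!)
= 40320 / (1 * 5040)
= 8


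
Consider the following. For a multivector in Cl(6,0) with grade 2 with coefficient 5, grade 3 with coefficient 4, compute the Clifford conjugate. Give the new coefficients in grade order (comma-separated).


Clifford conjugate sign for grade k: (-1)^(k(k+1)/2)
Grade 2: (-1)^(2*3/2) = (-1)^3 = -1, coeff 5 -> -5
Grade 3: (-1)^(3*4/2) = (-1)^6 = 1, coeff 4 -> 4
Conjugated coefficients: -5, 4


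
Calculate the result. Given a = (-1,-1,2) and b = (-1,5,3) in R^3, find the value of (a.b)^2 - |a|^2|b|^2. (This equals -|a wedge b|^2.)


a . b = (-1)*(-1) + (-1)*5 + 2*3
= 1 + (-5) + 6 = 2
|a|^2 = (-1)^2 + (-1)^2 + 2^2 = 6
|b|^2 = (-1)^2 + 5^2 + 3^2 = 35
(a.b)^2 = 2^2 = 4
|a|^2 * |b|^2 = 6 * 35 = 210
Result = 4 - 210 = -206


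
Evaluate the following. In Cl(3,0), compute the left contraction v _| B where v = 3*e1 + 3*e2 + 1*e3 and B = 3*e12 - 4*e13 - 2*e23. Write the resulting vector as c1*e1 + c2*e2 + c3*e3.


Left contraction v _| B = <vB>_1 (grade-1 part of the geometric product vB).
Using e1_|e12 = e2, e2_|e12 = -e1, e1_|e13 = e3, e3_|e13 = -e1, e2_|e23 = e3, e3_|e23 = -e2:
e1 coeff: -v2*b12 - v3*b13 = -(3)*(3) - (1)*(-4) = -5
e2 coeff: v1*b12 - v3*b23 = (3)*(3) - (1)*(-2) = 11
e3 coeff: v1*b13 + v2*b23 = (3)*(-4) + (3)*(-2) = -18
v _| B = -5*e1 + 11*e2 - 18*e3


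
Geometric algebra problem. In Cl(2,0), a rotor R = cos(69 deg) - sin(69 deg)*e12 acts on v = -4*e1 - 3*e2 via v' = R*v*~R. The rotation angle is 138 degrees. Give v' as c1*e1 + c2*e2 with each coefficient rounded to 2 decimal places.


Rotor R = cos(69deg) - sin(69deg)*e12
Rotation angle theta = 2 * 69 = 138 degrees
v' = R*v*~R rotates v by theta.
cos(138deg) = -0.7431, sin(138deg) = 0.6691
v'_1 = -4*cos(138deg) - (-3)*sin(138deg)
= -4*(-0.7431) - (-3)*0.6691
= 4.98
v'_2 = -4*sin(138deg) + (-3)*cos(138deg)
= -4*0.6691 + (-3)*(-0.7431)
= -0.45
v' = 4.98*e1 - 0.45*e2


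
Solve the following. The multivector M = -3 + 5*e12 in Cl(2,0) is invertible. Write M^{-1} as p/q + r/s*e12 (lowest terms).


M = -3 + 5*e12, where e12^2 = -1.
Since M commutes with its reverse ~M = a - b*e12, M * ~M = a^2 - b^2*e12^2 = a^2 + b^2.
So M^{-1} = ~M / (a^2 + b^2) = (a - b*e12)/(a^2 + b^2).
a^2 + b^2 = 9 + 25 = 34
Scalar part = -3/34 = -3/34
Bivector coeff = -5/34 = -5/34
M^{-1} = -3/34 - 5/34*e12


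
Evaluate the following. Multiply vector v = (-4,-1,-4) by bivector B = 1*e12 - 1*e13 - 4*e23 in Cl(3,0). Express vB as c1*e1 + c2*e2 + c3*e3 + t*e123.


vB has grade-1 (vector) and grade-3 (trivector) parts: vB = (v _| B) + (v ^ B).
Vector part <vB>_1:
  e1: -v2*b12 - v3*b13 = -(-1)*(1) - (-4)*(-1) = -3
  e2: v1*b12 - v3*b23 = (-4)*(1) - (-4)*(-4) = -20
  e3: v1*b13 + v2*b23 = (-4)*(-1) + (-1)*(-4) = 8
Trivector part <vB>_3:
  e123: v1*b23 - v2*b13 + v3*b12 = (-4)*(-4) - (-1)*(-1) + (-4)*(1) = 11
vB = -3*e1 - 20*e2 + 8*e3 + 11*e123


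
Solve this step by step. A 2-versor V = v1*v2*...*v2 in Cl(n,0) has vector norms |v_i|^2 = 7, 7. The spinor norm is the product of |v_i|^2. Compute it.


Spinor norm N(V) = |v1|^2 * |v2|^2 * ... * |v2|^2
= 7 * 7
Running product: 7, 49
N(V) = 49


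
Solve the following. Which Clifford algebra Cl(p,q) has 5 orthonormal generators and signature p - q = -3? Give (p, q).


We need p + q = 5 and p - q = -3.
Adding: 2p = 5 + (-3) = 2, so p = 1.
Then q = 5 - 1 = 4.
(p, q) = (1, 4)


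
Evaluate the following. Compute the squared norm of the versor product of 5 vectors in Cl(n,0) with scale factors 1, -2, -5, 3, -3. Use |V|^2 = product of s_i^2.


Each vector v_i has |v_i|^2 = s_i^2
Squared scales: 1^2 = 1, (-2)^2 = 4, (-5)^2 = 25, 3^2 = 9, (-3)^2 = 9
|V|^2 = 1 * 4 * 25 * 9 * 9
= 8100


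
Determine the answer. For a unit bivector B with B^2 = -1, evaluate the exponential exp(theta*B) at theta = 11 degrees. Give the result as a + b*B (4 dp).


For a unit bivector B with B^2 = -1, the exponential series gives
e^(theta*B) = cos(theta) + sin(theta)*B (the GA analogue of Euler's formula).
theta = 11 degrees = 0.191986 rad
cos(11 deg) = 0.9816
sin(11 deg) = 0.1908
exp(theta*B) = 0.9816 + 0.1908*B


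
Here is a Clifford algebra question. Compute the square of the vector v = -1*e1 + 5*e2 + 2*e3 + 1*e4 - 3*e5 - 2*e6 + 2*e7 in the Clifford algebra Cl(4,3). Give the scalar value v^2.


v^2 = sum of c_i^2 * e_i^2
Positive signature terms (e_i^2 = +1): (-1)^2 + 5^2 + 2^2 + 1^2 = 31
Negative signature terms (e_j^2 = -1): (-3)^2 + (-2)^2 + 2^2 = 17
v^2 = 31 - 17 = 14


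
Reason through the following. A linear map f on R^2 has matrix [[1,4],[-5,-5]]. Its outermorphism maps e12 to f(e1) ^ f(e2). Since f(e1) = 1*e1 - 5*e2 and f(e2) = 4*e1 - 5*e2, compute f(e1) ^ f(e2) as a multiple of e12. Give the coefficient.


The outermorphism of a linear map f sends e1^e2 to f(e1)^f(e2).
f(e1) = 1*e1 - 5*e2
f(e2) = 4*e1 - 5*e2
f(e1) ^ f(e2) = (1*e1 - 5*e2) ^ (4*e1 - 5*e2)
= 1*(-5)*e12 + (-5)*4*e21
= (-5 - (-20))*e12
= 15*e12
Coefficient = 15


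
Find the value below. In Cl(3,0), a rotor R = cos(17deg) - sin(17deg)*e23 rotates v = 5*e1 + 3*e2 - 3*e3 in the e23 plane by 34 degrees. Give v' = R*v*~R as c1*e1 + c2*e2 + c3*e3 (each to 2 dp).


Rotor R = cos(17deg) - sin(17deg)*e23
Rotation angle theta = 2 * 17 = 34 degrees in the e23 plane (e2 -> e3).
The component perpendicular to the plane (e1) is invariant: v'_1 = v1 = 5.00
cos(34deg) = 0.8290, sin(34deg) = 0.5592
v'_2 = v2*cos(theta) - v3*sin(theta) = 3*0.8290 - (-3)*0.5592 = 4.16
v'_3 = v2*sin(theta) + v3*cos(theta) = 3*0.5592 + (-3)*0.8290 = -0.81
v' = 5.00*e1 + 4.16*e2 - 0.81*e3


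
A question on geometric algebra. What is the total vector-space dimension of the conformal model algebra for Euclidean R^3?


The conformal model of R^3 uses Cl(4,1): the 3 Euclidean generators plus two extra orthogonal generators e+ (e+^2 = +1) and e- (e-^2 = -1), from which the null vectors e0, einf are built.
Number of generators m = 3 + 2 = 5.
dim Cl(p,q) = 2^m = 2^5 = 32


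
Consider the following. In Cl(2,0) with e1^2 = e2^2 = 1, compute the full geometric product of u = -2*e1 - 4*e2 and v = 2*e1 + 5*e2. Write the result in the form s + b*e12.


Expand: (-2*e1 - 4*e2)(2*e1 + 5*e2)
= (-2)*2*e1e1 + (-2)*5*e1e2 + (-4)*2*e2e1 + (-4)*5*e2e2
Using e1^2 = e2^2 = 1, e2e1 = -e1e2:
Scalar part s = (-2)*2 + (-4)*5 = -4 + (-20) = -24
Bivector part b = (-2)*5 - (-4)*2 = -10 - (-8) = -2
uv = -24 - 2*e12


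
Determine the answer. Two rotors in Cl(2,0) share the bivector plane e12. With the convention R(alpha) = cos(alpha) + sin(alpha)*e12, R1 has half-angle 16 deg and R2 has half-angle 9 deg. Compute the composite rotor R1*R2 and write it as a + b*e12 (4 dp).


Same-plane rotors commute and their half-angles add:
R1*R2 = cos(a1 + a2) + sin(a1 + a2)*e12.
a1 + a2 = 16 + 9 = 25 deg
cos(25 deg) = 0.9063
sin(25 deg) = 0.4226
R1*R2 = 0.9063 + 0.4226*e12


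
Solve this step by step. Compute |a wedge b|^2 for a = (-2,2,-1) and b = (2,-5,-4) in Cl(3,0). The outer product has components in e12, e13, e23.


a wedge b = (a1*b2 - a2*b1)*e12 + (a1*b3 - a3*b1)*e13 + (a2*b3 - a3*b2)*e23
e12 coeff: (-2)*(-5) - 2*2 = 10 - 4 = 6
e13 coeff: (-2)*(-4) - (-1)*2 = 8 - (-2) = 10
e23 coeff: 2*(-4) - (-1)*(-5) = -8 - 5 = -13
|a wedge b|^2 = 6^2 + 10^2 + (-13)^2
= 36 + 100 + 169
= 305


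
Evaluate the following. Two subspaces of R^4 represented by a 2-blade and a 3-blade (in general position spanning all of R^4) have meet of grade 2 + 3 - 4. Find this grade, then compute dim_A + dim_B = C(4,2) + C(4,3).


Meet grade = grade(A) + grade(B) - n
= 2 + 3 - 4 = 1
C(4,2) = 6
C(4,3) = 4
dim_A + dim_B = 6 + 4 = 10


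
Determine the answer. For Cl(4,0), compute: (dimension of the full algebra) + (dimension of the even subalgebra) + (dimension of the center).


n = 4 + 0 = 4
Total dim = 2^4 = 16
Even subalgebra dim = 2^3 = 8
n is even, so center dim = 1
Sum = 16 + 8 + 1 = 25


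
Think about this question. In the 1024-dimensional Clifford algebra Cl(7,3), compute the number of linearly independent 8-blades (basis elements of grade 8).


Number of grade-k basis blades in Cl(p,q) with n = p + q is C(n, k).
n = 7 + 3 = 10
C(10, 8) = 10! / (8! * 2!)
= 3628800 / (40320 * 2)
= 45


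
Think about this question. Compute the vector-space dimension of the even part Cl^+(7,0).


Even subalgebra dimension = 2^(n-1)
n = 7 + 0 = 7
2^(7 - 1) = 2^6 = 64
Verification: sum of C(7,k) for even k = 1 + 21 + 35 + 7 = 64
Result = 64


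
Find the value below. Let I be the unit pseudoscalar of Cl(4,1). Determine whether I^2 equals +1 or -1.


The pseudoscalar I = e1...e_n (product of all n generators) of Cl(p,q) satisfies I^2 = (-1)^(q + n(n-1)/2).
p = 4, q = 1, n = p + q = 5
n(n-1)/2 = 5 * 4 / 2 = 10
Exponent = q + n(n-1)/2 = 1 + 10 = 11
I^2 = (-1)^11 = -1


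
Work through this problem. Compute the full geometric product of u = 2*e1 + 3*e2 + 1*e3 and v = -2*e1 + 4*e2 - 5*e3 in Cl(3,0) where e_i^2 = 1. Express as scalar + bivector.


In Cl(3,0): e_i^2 = 1, e_ie_j = -e_je_i for i != j.
Scalar part = u . v = 2*(-2) + 3*4 + 1*(-5)
= -4 + 12 + (-5) = 3
e12 coeff = 2*4 - 3*(-2) = 8 - (-6) = 14
e13 coeff = 2*(-5) - 1*(-2) = -10 - (-2) = -8
e23 coeff = 3*(-5) - 1*4 = -15 - 4 = -19
uv = 3 + 14*e12 - 8*e13 - 19*e23


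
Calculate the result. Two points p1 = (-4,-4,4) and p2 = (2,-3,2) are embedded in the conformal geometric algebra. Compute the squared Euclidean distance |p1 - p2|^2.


p1 - p2 = (-6, -1, 2)
|p1 - p2|^2 = (-6)^2 + (-1)^2 + 2^2
= 36 + 1 + 4
= 41


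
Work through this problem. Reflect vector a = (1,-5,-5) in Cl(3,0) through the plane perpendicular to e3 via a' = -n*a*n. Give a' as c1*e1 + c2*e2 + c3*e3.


Reflection formula: a' = -n*a*n, with n = e3 (unit vector, n^2 = 1).
For reflection through hyperplane perp to e3:
The component along e3 flips sign, others stay.
a = (1, -5, -5)
a' = (1, -5, 5)
a' = 1*e1 - 5*e2 + 5*e3


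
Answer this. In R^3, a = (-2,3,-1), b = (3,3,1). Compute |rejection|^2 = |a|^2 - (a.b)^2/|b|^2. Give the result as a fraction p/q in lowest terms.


|a|^2 = (-2)^2 + 3^2 + (-1)^2 = 14
|b|^2 = 3^2 + 3^2 + 1^2 = 19
a . b = (-2)*3 + 3*3 + (-1)*1 = 2
(a.b)^2 = 2^2 = 4
|rej|^2 = 14 - 4/19
= (266 - 4)/19
= 262/19
In lowest terms: 262/19


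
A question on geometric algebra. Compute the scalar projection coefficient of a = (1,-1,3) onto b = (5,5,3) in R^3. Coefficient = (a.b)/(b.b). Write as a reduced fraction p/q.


Projection coefficient = (a . b) / (b . b)
a . b = 1*5 + (-1)*5 + 3*3
= 5 + (-5) + 9 = 9
b . b = 5^2 + 5^2 + 3^2
= 25 + 25 + 9 = 59
Coefficient = 9/59
In lowest terms: 9/59


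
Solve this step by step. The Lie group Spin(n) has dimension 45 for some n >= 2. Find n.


dim Spin(n) = dim so(n) = n(n-1)/2.
Solve n(n-1)/2 = 45, i.e. n^2 - n - 90 = 0.
Discriminant = 1 + 8*45 = 361
n = (1 + sqrt(361))/2 = (1 + 19)/2 = 10


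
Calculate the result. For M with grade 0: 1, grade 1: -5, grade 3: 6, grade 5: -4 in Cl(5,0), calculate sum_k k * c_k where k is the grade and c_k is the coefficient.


Grade-weighted sum = sum of grade_k * coefficient_k
0*1 = 0
1*(-5) = -5
3*6 = 18
5*(-4) = -20
Total = 0 + (-5) + 18 + (-20) = -7


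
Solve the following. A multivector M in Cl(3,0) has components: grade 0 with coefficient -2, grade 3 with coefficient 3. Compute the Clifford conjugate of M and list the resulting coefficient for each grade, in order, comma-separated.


Clifford conjugate sign for grade k: (-1)^(k(k+1)/2)
Grade 0: (-1)^(0*1/2) = (-1)^0 = 1, coeff -2 -> -2
Grade 3: (-1)^(3*4/2) = (-1)^6 = 1, coeff 3 -> 3
Conjugated coefficients: -2, 3


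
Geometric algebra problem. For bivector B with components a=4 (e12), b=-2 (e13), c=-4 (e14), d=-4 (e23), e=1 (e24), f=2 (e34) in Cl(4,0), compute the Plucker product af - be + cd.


Plucker relation: af - be + cd
a*f = 4*2 = 8
b*e = (-2)*1 = -2
c*d = (-4)*(-4) = 16
af - be + cd = 8 - (-2) + 16
= 26


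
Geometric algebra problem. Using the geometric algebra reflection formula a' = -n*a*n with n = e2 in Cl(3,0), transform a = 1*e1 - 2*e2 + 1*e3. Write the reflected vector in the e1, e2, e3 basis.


Reflection formula: a' = -n*a*n, with n = e2 (unit vector, n^2 = 1).
For reflection through hyperplane perp to e2:
The component along e2 flips sign, others stay.
a = (1, -2, 1)
a' = (1, 2, 1)
a' = 1*e1 + 2*e2 + 1*e3


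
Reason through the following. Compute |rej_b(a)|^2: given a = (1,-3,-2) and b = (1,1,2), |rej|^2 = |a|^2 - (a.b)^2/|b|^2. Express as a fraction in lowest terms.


|a|^2 = 1^2 + (-3)^2 + (-2)^2 = 14
|b|^2 = 1^2 + 1^2 + 2^2 = 6
a . b = 1*1 + (-3)*1 + (-2)*2 = -6
(a.b)^2 = (-6)^2 = 36
|rej|^2 = 14 - 36/6
= (84 - 36)/6
= 48/6
In lowest terms: 8/1


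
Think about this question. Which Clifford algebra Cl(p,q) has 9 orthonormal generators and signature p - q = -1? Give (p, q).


We need p + q = 9 and p - q = -1.
Adding: 2p = 9 + (-1) = 8, so p = 4.
Then q = 9 - 4 = 5.
(p, q) = (4, 5)


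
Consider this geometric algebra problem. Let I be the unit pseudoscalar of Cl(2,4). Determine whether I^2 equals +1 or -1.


The pseudoscalar I = e1...e_n (product of all n generators) of Cl(p,q) satisfies I^2 = (-1)^(q + n(n-1)/2).
p = 2, q = 4, n = p + q = 6
n(n-1)/2 = 6 * 5 / 2 = 15
Exponent = q + n(n-1)/2 = 4 + 15 = 19
I^2 = (-1)^19 = -1


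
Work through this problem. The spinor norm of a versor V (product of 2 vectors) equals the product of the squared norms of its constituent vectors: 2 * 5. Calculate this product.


Spinor norm N(V) = |v1|^2 * |v2|^2 * ... * |v2|^2
= 2 * 5
Running product: 2, 10
N(V) = 10


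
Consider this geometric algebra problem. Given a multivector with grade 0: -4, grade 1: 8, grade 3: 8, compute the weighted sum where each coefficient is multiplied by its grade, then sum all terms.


Grade-weighted sum = sum of grade_k * coefficient_k
0*(-4) = 0
1*8 = 8
3*8 = 24
Total = 0 + 8 + 24 = 32


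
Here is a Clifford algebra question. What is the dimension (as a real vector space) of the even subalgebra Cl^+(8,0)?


Even subalgebra dimension = 2^(n-1)
n = 8 + 0 = 8
2^(8 - 1) = 2^7 = 128
Verification: sum of C(8,k) for even k = 1 + 28 + 70 + 28 + 1 = 128
Result = 128


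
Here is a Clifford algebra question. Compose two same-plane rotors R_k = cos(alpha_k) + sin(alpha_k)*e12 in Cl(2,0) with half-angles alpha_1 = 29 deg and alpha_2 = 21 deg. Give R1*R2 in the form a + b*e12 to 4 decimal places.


Same-plane rotors commute and their half-angles add:
R1*R2 = cos(a1 + a2) + sin(a1 + a2)*e12.
a1 + a2 = 29 + 21 = 50 deg
cos(50 deg) = 0.6428
sin(50 deg) = 0.7660
R1*R2 = 0.6428 + 0.7660*e12


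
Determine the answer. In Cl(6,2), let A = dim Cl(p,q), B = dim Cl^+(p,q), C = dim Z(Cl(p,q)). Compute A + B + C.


n = 6 + 2 = 8
Total dim = 2^8 = 256
Even subalgebra dim = 2^7 = 128
n is even, so center dim = 1
Sum = 256 + 128 + 1 = 385


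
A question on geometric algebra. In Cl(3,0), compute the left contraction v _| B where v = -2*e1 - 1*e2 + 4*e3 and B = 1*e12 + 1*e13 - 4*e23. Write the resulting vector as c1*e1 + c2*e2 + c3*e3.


Left contraction v _| B = <vB>_1 (grade-1 part of the geometric product vB).
Using e1_|e12 = e2, e2_|e12 = -e1, e1_|e13 = e3, e3_|e13 = -e1, e2_|e23 = e3, e3_|e23 = -e2:
e1 coeff: -v2*b12 - v3*b13 = -(-1)*(1) - (4)*(1) = -3
e2 coeff: v1*b12 - v3*b23 = (-2)*(1) - (4)*(-4) = 14
e3 coeff: v1*b13 + v2*b23 = (-2)*(1) + (-1)*(-4) = 2
v _| B = -3*e1 + 14*e2 + 2*e3


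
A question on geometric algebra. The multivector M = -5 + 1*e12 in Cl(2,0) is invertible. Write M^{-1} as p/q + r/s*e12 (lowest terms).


M = -5 + 1*e12, where e12^2 = -1.
Since M commutes with its reverse ~M = a - b*e12, M * ~M = a^2 - b^2*e12^2 = a^2 + b^2.
So M^{-1} = ~M / (a^2 + b^2) = (a - b*e12)/(a^2 + b^2).
a^2 + b^2 = 25 + 1 = 26
Scalar part = -5/26 = -5/26
Bivector coeff = -1/26 = -1/26
M^{-1} = -5/26 - 1/26*e12


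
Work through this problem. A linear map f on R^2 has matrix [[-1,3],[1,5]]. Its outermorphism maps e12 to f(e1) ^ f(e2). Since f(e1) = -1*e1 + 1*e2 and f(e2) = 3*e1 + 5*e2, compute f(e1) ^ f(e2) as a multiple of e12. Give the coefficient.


The outermorphism of a linear map f sends e1^e2 to f(e1)^f(e2).
f(e1) = -1*e1 + 1*e2
f(e2) = 3*e1 + 5*e2
f(e1) ^ f(e2) = (-1*e1 + 1*e2) ^ (3*e1 + 5*e2)
= (-1)*5*e12 + 1*3*e21
= (-5 - 3)*e12
= -8*e12
Coefficient = -8


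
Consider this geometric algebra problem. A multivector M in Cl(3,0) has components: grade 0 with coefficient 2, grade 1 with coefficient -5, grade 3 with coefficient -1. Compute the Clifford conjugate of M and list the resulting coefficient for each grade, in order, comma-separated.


Clifford conjugate sign for grade k: (-1)^(k(k+1)/2)
Grade 0: (-1)^(0*1/2) = (-1)^0 = 1, coeff 2 -> 2
Grade 1: (-1)^(1*2/2) = (-1)^1 = -1, coeff -5 -> 5
Grade 3: (-1)^(3*4/2) = (-1)^6 = 1, coeff -1 -> -1
Conjugated coefficients: 2, 5, -1


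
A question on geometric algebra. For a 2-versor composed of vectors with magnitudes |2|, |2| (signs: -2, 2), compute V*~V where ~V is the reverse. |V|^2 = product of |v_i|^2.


Each vector v_i has |v_i|^2 = s_i^2
Squared scales: (-2)^2 = 4, 2^2 = 4
|V|^2 = 4 * 4
= 16


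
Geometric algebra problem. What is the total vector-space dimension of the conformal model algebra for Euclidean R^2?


The conformal model of R^2 uses Cl(3,1): the 2 Euclidean generators plus two extra orthogonal generators e+ (e+^2 = +1) and e- (e-^2 = -1), from which the null vectors e0, einf are built.
Number of generators m = 2 + 2 = 4.
dim Cl(p,q) = 2^m = 2^4 = 16


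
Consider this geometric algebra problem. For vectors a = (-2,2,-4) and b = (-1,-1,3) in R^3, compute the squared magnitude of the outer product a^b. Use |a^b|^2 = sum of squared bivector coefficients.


a wedge b = (a1*b2 - a2*b1)*e12 + (a1*b3 - a3*b1)*e13 + (a2*b3 - a3*b2)*e23
e12 coeff: (-2)*(-1) - 2*(-1) = 2 - (-2) = 4
e13 coeff: (-2)*3 - (-4)*(-1) = -6 - 4 = -10
e23 coeff: 2*3 - (-4)*(-1) = 6 - 4 = 2
|a wedge b|^2 = 4^2 + (-10)^2 + 2^2
= 16 + 100 + 4
= 120


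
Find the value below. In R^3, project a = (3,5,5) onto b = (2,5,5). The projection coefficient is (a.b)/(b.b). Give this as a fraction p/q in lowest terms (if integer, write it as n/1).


Projection coefficient = (a . b) / (b . b)
a . b = 3*2 + 5*5 + 5*5
= 6 + 25 + 25 = 56
b . b = 2^2 + 5^2 + 5^2
= 4 + 25 + 25 = 54
Coefficient = 56/54
In lowest terms: 28/27


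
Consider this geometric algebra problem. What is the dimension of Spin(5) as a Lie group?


Spin(n) double-covers SO(n); both have Lie algebra so(n) of dimension n(n-1)/2.
n = 5
n(n-1) = 5 * 4 = 20
dim Spin(5) = 20/2 = 10


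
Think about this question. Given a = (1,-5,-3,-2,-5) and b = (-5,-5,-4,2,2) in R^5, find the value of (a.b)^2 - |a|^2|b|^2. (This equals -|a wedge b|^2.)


a . b = 1*(-5) + (-5)*(-5) + (-3)*(-4) + (-2)*2 + (-5)*2
= -5 + 25 + 12 + (-4) + (-10) = 18
|a|^2 = 1^2 + (-5)^2 + (-3)^2 + (-2)^2 + (-5)^2 = 64
|b|^2 = (-5)^2 + (-5)^2 + (-4)^2 + 2^2 + 2^2 = 74
(a.b)^2 = 18^2 = 324
|a|^2 * |b|^2 = 64 * 74 = 4736
Result = 324 - 4736 = -4412


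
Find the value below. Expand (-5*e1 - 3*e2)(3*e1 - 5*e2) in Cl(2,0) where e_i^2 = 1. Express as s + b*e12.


Expand: (-5*e1 - 3*e2)(3*e1 - 5*e2)
= (-5)*3*e1e1 + (-5)*(-5)*e1e2 + (-3)*3*e2e1 + (-3)*(-5)*e2e2
Using e1^2 = e2^2 = 1, e2e1 = -e1e2:
Scalar part s = (-5)*3 + (-3)*(-5) = -15 + 15 = 0
Bivector part b = (-5)*(-5) - (-3)*3 = 25 - (-9) = 34
uv = 0 + 34*e12


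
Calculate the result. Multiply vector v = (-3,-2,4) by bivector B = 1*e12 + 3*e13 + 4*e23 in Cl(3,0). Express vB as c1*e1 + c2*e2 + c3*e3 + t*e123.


vB has grade-1 (vector) and grade-3 (trivector) parts: vB = (v _| B) + (v ^ B).
Vector part <vB>_1:
  e1: -v2*b12 - v3*b13 = -(-2)*(1) - (4)*(3) = -10
  e2: v1*b12 - v3*b23 = (-3)*(1) - (4)*(4) = -19
  e3: v1*b13 + v2*b23 = (-3)*(3) + (-2)*(4) = -17
Trivector part <vB>_3:
  e123: v1*b23 - v2*b13 + v3*b12 = (-3)*(4) - (-2)*(3) + (4)*(1) = -2
vB = -10*e1 - 19*e2 - 17*e3 - 2*e123


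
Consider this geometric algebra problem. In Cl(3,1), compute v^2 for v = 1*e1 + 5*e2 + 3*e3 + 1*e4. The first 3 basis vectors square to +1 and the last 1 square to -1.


v^2 = sum of c_i^2 * e_i^2
Positive signature terms (e_i^2 = +1): 1^2 + 5^2 + 3^2 = 35
Negative signature terms (e_j^2 = -1): 1^2 = 1
v^2 = 35 - 1 = 34


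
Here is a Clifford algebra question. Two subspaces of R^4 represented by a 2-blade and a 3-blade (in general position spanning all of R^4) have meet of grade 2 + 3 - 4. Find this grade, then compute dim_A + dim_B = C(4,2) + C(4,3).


Meet grade = grade(A) + grade(B) - n
= 2 + 3 - 4 = 1
C(4,2) = 6
C(4,3) = 4
dim_A + dim_B = 6 + 4 = 10


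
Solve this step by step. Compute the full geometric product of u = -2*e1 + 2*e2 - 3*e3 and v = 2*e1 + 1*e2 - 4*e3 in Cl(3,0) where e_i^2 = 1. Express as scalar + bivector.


In Cl(3,0): e_i^2 = 1, e_ie_j = -e_je_i for i != j.
Scalar part = u . v = (-2)*2 + 2*1 + (-3)*(-4)
= -4 + 2 + 12 = 10
e12 coeff = (-2)*1 - 2*2 = -2 - 4 = -6
e13 coeff = (-2)*(-4) - (-3)*2 = 8 - (-6) = 14
e23 coeff = 2*(-4) - (-3)*1 = -8 - (-3) = -5
uv = 10 - 6*e12 + 14*e13 - 5*e23


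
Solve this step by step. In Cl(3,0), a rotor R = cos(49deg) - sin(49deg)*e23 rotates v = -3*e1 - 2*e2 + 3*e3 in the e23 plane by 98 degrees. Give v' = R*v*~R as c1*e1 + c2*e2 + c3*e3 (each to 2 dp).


Rotor R = cos(49deg) - sin(49deg)*e23
Rotation angle theta = 2 * 49 = 98 degrees in the e23 plane (e2 -> e3).
The component perpendicular to the plane (e1) is invariant: v'_1 = v1 = -3.00
cos(98deg) = -0.1392, sin(98deg) = 0.9903
v'_2 = v2*cos(theta) - v3*sin(theta) = -2*(-0.1392) - 3*0.9903 = -2.69
v'_3 = v2*sin(theta) + v3*cos(theta) = -2*0.9903 + 3*(-0.1392) = -2.40
v' = -3.00*e1 - 2.69*e2 - 2.40*e3


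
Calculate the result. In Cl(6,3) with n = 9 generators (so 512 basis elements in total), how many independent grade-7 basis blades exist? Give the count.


Number of grade-k basis blades in Cl(p,q) with n = p + q is C(n, k).
n = 6 + 3 = 9
C(9, 7) = 9! / (7! * 2!)
= 362880 / (5040 * 2)
= 36


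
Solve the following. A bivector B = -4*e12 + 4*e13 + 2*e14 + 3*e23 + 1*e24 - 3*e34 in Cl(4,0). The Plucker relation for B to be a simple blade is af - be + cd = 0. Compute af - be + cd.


Plucker relation: af - be + cd
a*f = (-4)*(-3) = 12
b*e = 4*1 = 4
c*d = 2*3 = 6
af - be + cd = 12 - 4 + 6
= 14


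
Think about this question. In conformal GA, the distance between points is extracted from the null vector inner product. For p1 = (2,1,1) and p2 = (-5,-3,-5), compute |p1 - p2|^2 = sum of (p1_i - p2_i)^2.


p1 - p2 = (7, 4, 6)
|p1 - p2|^2 = 7^2 + 4^2 + 6^2
= 49 + 16 + 36
= 101


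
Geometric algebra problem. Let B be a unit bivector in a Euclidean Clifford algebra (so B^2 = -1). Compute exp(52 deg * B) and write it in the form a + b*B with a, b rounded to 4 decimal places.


For a unit bivector B with B^2 = -1, the exponential series gives
e^(theta*B) = cos(theta) + sin(theta)*B (the GA analogue of Euler's formula).
theta = 52 degrees = 0.907571 rad
cos(52 deg) = 0.6157
sin(52 deg) = 0.7880
exp(theta*B) = 0.6157 + 0.7880*B


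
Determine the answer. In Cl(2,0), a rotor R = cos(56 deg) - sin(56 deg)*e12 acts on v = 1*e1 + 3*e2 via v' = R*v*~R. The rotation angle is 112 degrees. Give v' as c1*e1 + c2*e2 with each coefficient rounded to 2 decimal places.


Rotor R = cos(56deg) - sin(56deg)*e12
Rotation angle theta = 2 * 56 = 112 degrees
v' = R*v*~R rotates v by theta.
cos(112deg) = -0.3746, sin(112deg) = 0.9272
v'_1 = 1*cos(112deg) - 3*sin(112deg)
= 1*(-0.3746) - 3*0.9272
= -3.16
v'_2 = 1*sin(112deg) + 3*cos(112deg)
= 1*0.9272 + 3*(-0.3746)
= -0.20
v' = -3.16*e1 - 0.20*e2


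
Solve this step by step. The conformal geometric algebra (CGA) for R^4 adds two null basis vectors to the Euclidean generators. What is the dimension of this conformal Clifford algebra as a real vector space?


The conformal model of R^4 uses Cl(5,1): the 4 Euclidean generators plus two extra orthogonal generators e+ (e+^2 = +1) and e- (e-^2 = -1), from which the null vectors e0, einf are built.
Number of generators m = 4 + 2 = 6.
dim Cl(p,q) = 2^m = 2^6 = 64


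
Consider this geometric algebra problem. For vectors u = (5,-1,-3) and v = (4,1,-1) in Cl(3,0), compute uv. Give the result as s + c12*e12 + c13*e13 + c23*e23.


In Cl(3,0): e_i^2 = 1, e_ie_j = -e_je_i for i != j.
Scalar part = u . v = 5*4 + (-1)*1 + (-3)*(-1)
= 20 + (-1) + 3 = 22
e12 coeff = 5*1 - (-1)*4 = 5 - (-4) = 9
e13 coeff = 5*(-1) - (-3)*4 = -5 - (-12) = 7
e23 coeff = (-1)*(-1) - (-3)*1 = 1 - (-3) = 4
uv = 22 + 9*e12 + 7*e13 + 4*e23


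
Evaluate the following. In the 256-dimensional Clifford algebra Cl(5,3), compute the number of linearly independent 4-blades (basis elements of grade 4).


Number of grade-k basis blades in Cl(p,q) with n = p + q is C(n, k).
n = 5 + 3 = 8
C(8, 4) = 8! / (4! * 4!)
= 40320 / (24 * 24)
= 70


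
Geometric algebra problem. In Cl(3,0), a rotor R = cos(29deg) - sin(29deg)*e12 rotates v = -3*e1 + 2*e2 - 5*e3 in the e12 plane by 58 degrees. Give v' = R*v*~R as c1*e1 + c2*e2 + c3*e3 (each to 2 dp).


Rotor R = cos(29deg) - sin(29deg)*e12
Rotation angle theta = 2 * 29 = 58 degrees in the e12 plane (e1 -> e2).
The component perpendicular to the plane (e3) is invariant: v'_3 = v3 = -5.00
cos(58deg) = 0.5299, sin(58deg) = 0.8480
v'_1 = v1*cos(theta) - v2*sin(theta) = -3*0.5299 - 2*0.8480 = -3.29
v'_2 = v1*sin(theta) + v2*cos(theta) = -3*0.8480 + 2*0.5299 = -1.48
v' = -3.29*e1 - 1.48*e2 - 5.00*e3


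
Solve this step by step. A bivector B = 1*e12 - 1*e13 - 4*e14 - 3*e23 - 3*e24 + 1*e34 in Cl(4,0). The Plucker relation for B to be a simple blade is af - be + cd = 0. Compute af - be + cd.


Plucker relation: af - be + cd
a*f = 1*1 = 1
b*e = (-1)*(-3) = 3
c*d = (-4)*(-3) = 12
af - be + cd = 1 - 3 + 12
= 10


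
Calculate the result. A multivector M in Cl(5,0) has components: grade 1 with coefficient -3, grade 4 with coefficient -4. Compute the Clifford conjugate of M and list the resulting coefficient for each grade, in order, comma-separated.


Clifford conjugate sign for grade k: (-1)^(k(k+1)/2)
Grade 1: (-1)^(1*2/2) = (-1)^1 = -1, coeff -3 -> 3
Grade 4: (-1)^(4*5/2) = (-1)^10 = 1, coeff -4 -> -4
Conjugated coefficients: 3, -4


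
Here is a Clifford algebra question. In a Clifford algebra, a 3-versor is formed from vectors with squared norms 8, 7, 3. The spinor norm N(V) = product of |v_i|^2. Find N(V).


Spinor norm N(V) = |v1|^2 * |v2|^2 * ... * |v3|^2
= 8 * 7 * 3
Running product: 8, 56, 168
N(V) = 168


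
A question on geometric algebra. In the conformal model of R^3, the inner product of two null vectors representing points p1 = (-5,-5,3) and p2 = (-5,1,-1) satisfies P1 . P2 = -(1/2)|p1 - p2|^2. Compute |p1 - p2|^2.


p1 - p2 = (0, -6, 4)
|p1 - p2|^2 = 0^2 + (-6)^2 + 4^2
= 0 + 36 + 16
= 52


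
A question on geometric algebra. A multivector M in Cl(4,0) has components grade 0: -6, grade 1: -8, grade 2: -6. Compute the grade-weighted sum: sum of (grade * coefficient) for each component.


Grade-weighted sum = sum of grade_k * coefficient_k
0*(-6) = 0
1*(-8) = -8
2*(-6) = -12
Total = 0 + (-8) + (-12) = -20


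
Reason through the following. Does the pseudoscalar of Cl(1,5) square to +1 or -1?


The pseudoscalar I = e1...e_n (product of all n generators) of Cl(p,q) satisfies I^2 = (-1)^(q + n(n-1)/2).
p = 1, q = 5, n = p + q = 6
n(n-1)/2 = 6 * 5 / 2 = 15
Exponent = q + n(n-1)/2 = 5 + 15 = 20
I^2 = (-1)^20 = +1


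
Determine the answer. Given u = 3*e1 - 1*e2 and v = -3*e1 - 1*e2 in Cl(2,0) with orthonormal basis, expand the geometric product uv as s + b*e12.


Expand: (3*e1 - 1*e2)(-3*e1 - 1*e2)
= 3*(-3)*e1e1 + 3*(-1)*e1e2 + (-1)*(-3)*e2e1 + (-1)*(-1)*e2e2
Using e1^2 = e2^2 = 1, e2e1 = -e1e2:
Scalar part s = 3*(-3) + (-1)*(-1) = -9 + 1 = -8
Bivector part b = 3*(-1) - (-1)*(-3) = -3 - 3 = -6
uv = -8 - 6*e12


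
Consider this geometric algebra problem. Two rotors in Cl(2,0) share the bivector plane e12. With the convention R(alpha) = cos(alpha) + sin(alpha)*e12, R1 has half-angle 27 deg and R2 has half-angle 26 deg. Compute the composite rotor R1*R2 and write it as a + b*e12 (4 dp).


Same-plane rotors commute and their half-angles add:
R1*R2 = cos(a1 + a2) + sin(a1 + a2)*e12.
a1 + a2 = 27 + 26 = 53 deg
cos(53 deg) = 0.6018
sin(53 deg) = 0.7986
R1*R2 = 0.6018 + 0.7986*e12


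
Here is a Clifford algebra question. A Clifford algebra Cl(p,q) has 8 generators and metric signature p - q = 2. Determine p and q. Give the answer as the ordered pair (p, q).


We need p + q = 8 and p - q = 2.
Adding: 2p = 8 + 2 = 10, so p = 5.
Then q = 8 - 5 = 3.
(p, q) = (5, 3)


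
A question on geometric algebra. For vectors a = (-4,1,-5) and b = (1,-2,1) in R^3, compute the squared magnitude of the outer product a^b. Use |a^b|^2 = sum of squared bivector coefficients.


a wedge b = (a1*b2 - a2*b1)*e12 + (a1*b3 - a3*b1)*e13 + (a2*b3 - a3*b2)*e23
e12 coeff: (-4)*(-2) - 1*1 = 8 - 1 = 7
e13 coeff: (-4)*1 - (-5)*1 = -4 - (-5) = 1
e23 coeff: 1*1 - (-5)*(-2) = 1 - 10 = -9
|a wedge b|^2 = 7^2 + 1^2 + (-9)^2
= 49 + 1 + 81
= 131


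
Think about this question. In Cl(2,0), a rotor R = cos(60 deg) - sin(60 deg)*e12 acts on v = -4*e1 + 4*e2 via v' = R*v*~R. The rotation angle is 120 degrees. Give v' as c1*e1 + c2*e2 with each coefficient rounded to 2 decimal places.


Rotor R = cos(60deg) - sin(60deg)*e12
Rotation angle theta = 2 * 60 = 120 degrees
v' = R*v*~R rotates v by theta.
cos(120deg) = -0.5000, sin(120deg) = 0.8660
v'_1 = -4*cos(120deg) - 4*sin(120deg)
= -4*(-0.5000) - 4*0.8660
= -1.46
v'_2 = -4*sin(120deg) + 4*cos(120deg)
= -4*0.8660 + 4*(-0.5000)
= -5.46
v' = -1.46*e1 - 5.46*e2


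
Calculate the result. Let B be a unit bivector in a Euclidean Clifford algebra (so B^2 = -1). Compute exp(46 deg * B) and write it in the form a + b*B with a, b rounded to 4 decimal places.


For a unit bivector B with B^2 = -1, the exponential series gives
e^(theta*B) = cos(theta) + sin(theta)*B (the GA analogue of Euler's formula).
theta = 46 degrees = 0.802851 rad
cos(46 deg) = 0.6947
sin(46 deg) = 0.7193
exp(theta*B) = 0.6947 + 0.7193*B


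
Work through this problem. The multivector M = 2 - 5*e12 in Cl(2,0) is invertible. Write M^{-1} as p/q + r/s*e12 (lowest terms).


M = 2 - 5*e12, where e12^2 = -1.
Since M commutes with its reverse ~M = a - b*e12, M * ~M = a^2 - b^2*e12^2 = a^2 + b^2.
So M^{-1} = ~M / (a^2 + b^2) = (a - b*e12)/(a^2 + b^2).
a^2 + b^2 = 4 + 25 = 29
Scalar part = 2/29 = 2/29
Bivector coeff = 5/29 = 5/29
M^{-1} = 2/29 + 5/29*e12


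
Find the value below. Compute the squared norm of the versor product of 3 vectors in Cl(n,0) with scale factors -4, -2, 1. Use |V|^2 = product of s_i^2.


Each vector v_i has |v_i|^2 = s_i^2
Squared scales: (-4)^2 = 16, (-2)^2 = 4, 1^2 = 1
|V|^2 = 16 * 4 * 1
= 64


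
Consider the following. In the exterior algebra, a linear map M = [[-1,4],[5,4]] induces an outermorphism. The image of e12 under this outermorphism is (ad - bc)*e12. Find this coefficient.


The outermorphism of a linear map f sends e1^e2 to f(e1)^f(e2).
f(e1) = -1*e1 + 5*e2
f(e2) = 4*e1 + 4*e2
f(e1) ^ f(e2) = (-1*e1 + 5*e2) ^ (4*e1 + 4*e2)
= (-1)*4*e12 + 5*4*e21
= (-4 - 20)*e12
= -24*e12
Coefficient = -24


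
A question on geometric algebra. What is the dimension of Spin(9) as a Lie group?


Spin(n) double-covers SO(n); both have Lie algebra so(n) of dimension n(n-1)/2.
n = 9
n(n-1) = 9 * 8 = 72
dim Spin(9) = 72/2 = 36


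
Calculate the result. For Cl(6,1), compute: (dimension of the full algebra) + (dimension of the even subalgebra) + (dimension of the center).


n = 6 + 1 = 7
Total dim = 2^7 = 128
Even subalgebra dim = 2^6 = 64
n is odd, so center dim = 2
Sum = 128 + 64 + 2 = 194


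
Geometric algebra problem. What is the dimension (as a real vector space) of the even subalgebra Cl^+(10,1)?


Even subalgebra dimension = 2^(n-1)
n = 10 + 1 = 11
2^(11 - 1) = 2^10 = 1024
Verification: sum of C(11,k) for even k = 1 + 55 + 330 + 462 + 165 + 11 = 1024
Result = 1024


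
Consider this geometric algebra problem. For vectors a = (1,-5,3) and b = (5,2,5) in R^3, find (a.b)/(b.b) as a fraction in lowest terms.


Projection coefficient = (a . b) / (b . b)
a . b = 1*5 + (-5)*2 + 3*5
= 5 + (-10) + 15 = 10
b . b = 5^2 + 2^2 + 5^2
= 25 + 4 + 25 = 54
Coefficient = 10/54
In lowest terms: 5/27


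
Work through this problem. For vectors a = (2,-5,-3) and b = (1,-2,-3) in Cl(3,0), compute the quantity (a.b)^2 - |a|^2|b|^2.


a . b = 2*1 + (-5)*(-2) + (-3)*(-3)
= 2 + 10 + 9 = 21
|a|^2 = 2^2 + (-5)^2 + (-3)^2 = 38
|b|^2 = 1^2 + (-2)^2 + (-3)^2 = 14
(a.b)^2 = 21^2 = 441
|a|^2 * |b|^2 = 38 * 14 = 532
Result = 441 - 532 = -91


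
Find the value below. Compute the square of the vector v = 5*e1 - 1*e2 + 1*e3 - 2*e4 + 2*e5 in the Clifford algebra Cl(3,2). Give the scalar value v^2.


v^2 = sum of c_i^2 * e_i^2
Positive signature terms (e_i^2 = +1): 5^2 + (-1)^2 + 1^2 = 27
Negative signature terms (e_j^2 = -1): (-2)^2 + 2^2 = 8
v^2 = 27 - 8 = 19
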